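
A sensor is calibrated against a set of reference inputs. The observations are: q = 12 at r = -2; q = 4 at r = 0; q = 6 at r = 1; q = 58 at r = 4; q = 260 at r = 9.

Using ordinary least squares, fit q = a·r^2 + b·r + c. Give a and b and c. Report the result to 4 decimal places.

a = 3.0008, b = 1.5570, c = 3.0471

The normal system AᵀA·[a, b, c]ᵀ = Aᵀq is [[6834, 786, 102]; [786, 102, 12]; [102, 12, 5]]·[a, b, c]ᵀ = [22042, 2554, 340]ᵀ.
Inverting the 3×3 Gram matrix, [a, b, c]ᵀ = [3823/1274, 5951/3822, 1941/637]ᵀ.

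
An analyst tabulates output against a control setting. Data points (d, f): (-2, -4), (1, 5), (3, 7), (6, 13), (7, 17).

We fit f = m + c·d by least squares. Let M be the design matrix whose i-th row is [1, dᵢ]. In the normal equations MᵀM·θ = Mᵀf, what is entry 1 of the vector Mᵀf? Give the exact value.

38

Entry 1 ↔ basis 1, so (Mᵀf)_{1} = Σᵢ fᵢ = (1)·(-4) + (1)·(5) + (1)·(7) + (1)·(13) + (1)·(17) = 38.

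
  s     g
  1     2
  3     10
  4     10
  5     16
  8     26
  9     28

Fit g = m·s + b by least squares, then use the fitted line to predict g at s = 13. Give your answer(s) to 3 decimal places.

With design matrix M, MᵀM = [[196, 30]; [30, 6]] and Mᵀg = [612, 92]ᵀ.
Δ = 196·6 − 30² = 276.
m = (612·6 − 30·92)/276 = 76/23; b = (196·92 − 30·612)/276 = -82/69.
At s = 13: ĝ = (76/23)·(13) + (-82/69)·(1) = 2882/69.

ĝ = 41.768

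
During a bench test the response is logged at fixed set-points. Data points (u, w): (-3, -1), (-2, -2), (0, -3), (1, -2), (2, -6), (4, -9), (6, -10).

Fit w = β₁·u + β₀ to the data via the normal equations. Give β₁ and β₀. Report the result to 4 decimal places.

Setting ∂/∂β₁ … = 0 gives: 70·β₁ + 8·β₀ = -103;  8·β₁ + 7·β₀ = -33.
Determinant 70·7 − 8² = 426.
β₁ = ((-103)·7 − 8·(-33))/426 = -457/426; β₀ = (70·(-33) − 8·(-103))/426 = -743/213.

β₁ = -1.0728, β₀ = -3.4883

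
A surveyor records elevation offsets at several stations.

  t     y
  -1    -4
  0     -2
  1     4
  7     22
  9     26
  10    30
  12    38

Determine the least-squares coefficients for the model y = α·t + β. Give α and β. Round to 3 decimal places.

From the data, Σt·t = 376, Σt = 38, Σ1 = 7.
Moment sums: Σt·y = 1152, Σy = 114.
So MᵀM·[α, β]ᵀ = Mᵀy: [[376, 38]; [38, 7]]·[α, β]ᵀ = [1152, 114]ᵀ.
Eliminating β: 7·(row 1) − 38·(row 2) gives 1188·α = 7·1152 − 38·114 = 3732, so α = 311/99.
Then β = (114 − 38·(311/99))/7 = -76/99.

α = 3.141, β = -0.768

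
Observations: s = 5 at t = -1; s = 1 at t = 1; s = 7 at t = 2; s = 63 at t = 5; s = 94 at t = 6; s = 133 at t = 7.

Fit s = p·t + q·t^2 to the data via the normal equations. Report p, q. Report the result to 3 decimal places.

Forming AᵀA = [[116, 692]; [692, 4340]] and Aᵀs = [1820, 11510]ᵀ gives AᵀA·[p, q]ᵀ = Aᵀs.
Δ = 116·4340 − 692² = 24576.
p = (1820·4340 − 692·11510)/24576 = -2755/1024; q = (116·11510 − 692·1820)/24576 = 3155/1024.

p = -2.690, q = 3.081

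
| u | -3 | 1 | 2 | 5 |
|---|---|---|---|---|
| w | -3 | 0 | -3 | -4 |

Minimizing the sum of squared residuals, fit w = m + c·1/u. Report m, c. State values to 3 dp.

m = -3.274, c = 2.266

Entries of AᵀA: Σ1 = 4, Σ1/u = 41/30, Σ1/u·1/u = 1261/900.
Moment sums: Σw = -10, Σ1/u·w = -13/10.
Determinant 4·(1261/900) − (41/30)² = 1121/300.
m = ((-10)·(1261/900) − (41/30)·(-13/10))/(1121/300) = -11011/3363; c = (4·(-13/10) − (41/30)·(-10))/(1121/300) = 2540/1121.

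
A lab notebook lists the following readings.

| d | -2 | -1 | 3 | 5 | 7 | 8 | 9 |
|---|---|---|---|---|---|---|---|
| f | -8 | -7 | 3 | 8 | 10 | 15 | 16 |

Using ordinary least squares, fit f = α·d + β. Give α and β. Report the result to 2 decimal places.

α = 2.24, β = -3.99

The normal equations are: 233·α + 29·β = 406;  29·α + 7·β = 37.
(Σd·d = 233, Σd = 29, Σ1 = 7, Σd·f = 406, Σf = 37.)
Eliminating β: 7·(row 1) − 29·(row 2) gives 790·α = 7·406 − 29·37 = 1769, so α = 1769/790.
Then β = (37 − 29·(1769/790))/7 = -3153/790.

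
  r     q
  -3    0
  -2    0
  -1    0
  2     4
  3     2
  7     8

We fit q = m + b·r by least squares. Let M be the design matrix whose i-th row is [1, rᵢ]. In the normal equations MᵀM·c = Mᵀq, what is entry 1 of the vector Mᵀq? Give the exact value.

Entry 1 ↔ basis 1, so (Mᵀq)_{1} = Σᵢ qᵢ = (1)·(0) + (1)·(0) + (1)·(0) + (1)·(4) + (1)·(2) + (1)·(8) = 14.

14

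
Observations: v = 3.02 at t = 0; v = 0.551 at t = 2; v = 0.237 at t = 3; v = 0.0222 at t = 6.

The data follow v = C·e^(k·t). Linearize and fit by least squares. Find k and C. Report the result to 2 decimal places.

Linearized form: ln v = k·t + ln C. From the 4 transformed points,
Σt = 11.0000, Σ(t)² = 49.0000, Σln v = -4.7381, Σt·ln v = -28.3571.
Equations: 49.0000·k + 11.0000·ln C = -28.3571;  11.0000·k + 4·ln C = -4.7381.
Solving (det = 75.0000): k = -0.81745, ln C = 1.06347, so C = exp(1.06347) = 2.89640.

k = -0.82, C = 2.90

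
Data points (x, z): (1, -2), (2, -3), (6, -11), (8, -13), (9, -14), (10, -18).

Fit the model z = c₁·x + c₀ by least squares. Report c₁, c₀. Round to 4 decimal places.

c₁ = -1.6857, c₀ = -0.0524

MᵀM·[c₁, c₀]ᵀ = Mᵀz reads: 286·c₁ + 36·c₀ = -484;  36·c₁ + 6·c₀ = -61.
Eliminating c₀: 6·(row 1) − 36·(row 2) gives 420·c₁ = 6·(-484) − 36·(-61) = -708, so c₁ = -59/35.
Then c₀ = ((-61) − 36·(-59/35))/6 = -11/210.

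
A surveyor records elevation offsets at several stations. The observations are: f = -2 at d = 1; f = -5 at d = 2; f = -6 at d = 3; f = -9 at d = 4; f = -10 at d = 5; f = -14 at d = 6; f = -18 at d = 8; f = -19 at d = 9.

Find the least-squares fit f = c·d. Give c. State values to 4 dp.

With design matrix A, AᵀA = [[236]] and Aᵀf = [-515]ᵀ.
c = (-515)/236 = -2.1822.

c = -2.1822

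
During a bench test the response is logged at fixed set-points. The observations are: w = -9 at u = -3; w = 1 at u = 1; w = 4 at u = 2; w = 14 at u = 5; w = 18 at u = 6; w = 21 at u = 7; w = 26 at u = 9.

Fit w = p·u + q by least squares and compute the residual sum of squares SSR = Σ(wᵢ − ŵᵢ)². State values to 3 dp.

The normal system XᵀX·[p, q]ᵀ = Xᵀw is [[205, 27]; [27, 7]]·[p, q]ᵀ = [595, 75]ᵀ.
det = 205·7 − 27² = 706.
p = (595·7 − 27·75)/706 = 1070/353; q = (205·75 − 27·595)/706 = -345/353.
Residuals: 378/353, -372/353, -383/353, -63/353, 279/353, 268/353, -107/353; SSR = 1680/353.

SSR = 4.759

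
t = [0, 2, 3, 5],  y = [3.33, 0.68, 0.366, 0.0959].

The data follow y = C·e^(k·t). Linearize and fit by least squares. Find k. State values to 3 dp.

k = -0.706

Taking logs, ln y = k·t + ln C, so regress ln y on t.
Σt = 10.0000, Σ(t)² = 38.0000, Σln y = -2.5323, Σt·ln y = -15.5089.
Normal system: [[38.0000, 10.0000]; [10.0000, 4]]·[k, ln C]ᵀ = [-15.5089, -2.5323]ᵀ.
Δ = 38.0000·4 − (10.0000)² = 52.0000; k = (-15.5089·4 − 10.0000·-2.5323)/52.0000 = -0.70602, ln C = (38.0000·-2.5323 − 10.0000·-15.5089)/52.0000 = 1.13199.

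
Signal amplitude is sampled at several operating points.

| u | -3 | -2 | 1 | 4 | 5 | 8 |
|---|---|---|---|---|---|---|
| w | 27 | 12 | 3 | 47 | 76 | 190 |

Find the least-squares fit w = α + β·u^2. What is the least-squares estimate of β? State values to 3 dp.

β = 2.971

Entries of MᵀM: Σ1 = 6, Σu^2 = 119, Σu^2·u^2 = 5075.
For Mᵀw: Σw = 355, Σu^2·w = 15106.
Normal equations: [[6, 119]; [119, 5075]]·[α, β]ᵀ = [355, 15106]ᵀ.
det = 6·5075 − 119² = 16289.
α = (355·5075 − 119·15106)/16289 = 573/2327; β = (6·15106 − 119·355)/16289 = 6913/2327.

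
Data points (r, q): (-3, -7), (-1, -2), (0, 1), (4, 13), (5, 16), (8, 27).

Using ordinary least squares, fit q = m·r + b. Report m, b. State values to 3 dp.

m = 3.075, b = 1.338

Sums needed: Σr·r = 115, Σr = 13, Σ1 = 6.
For Mᵀq: Σr·q = 371, Σq = 48.
So MᵀM·[m, b]ᵀ = Mᵀq: [[115, 13]; [13, 6]]·[m, b]ᵀ = [371, 48]ᵀ.
Eliminating b: 6·(row 1) − 13·(row 2) gives 521·m = 6·371 − 13·48 = 1602, so m = 1602/521.
Then b = (48 − 13·(1602/521))/6 = 697/521.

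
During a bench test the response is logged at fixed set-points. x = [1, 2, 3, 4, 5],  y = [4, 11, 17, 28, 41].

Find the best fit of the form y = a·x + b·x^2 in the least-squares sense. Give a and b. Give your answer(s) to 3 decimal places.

a = 2.819, b = 1.062

Forming MᵀM = [[55, 225]; [225, 979]] and Mᵀy = [394, 1674]ᵀ gives MᵀM·[a, b]ᵀ = Mᵀy.
Determinant 55·979 − 225² = 3220.
a = (394·979 − 225·1674)/3220 = 2269/805; b = (55·1674 − 225·394)/3220 = 171/161.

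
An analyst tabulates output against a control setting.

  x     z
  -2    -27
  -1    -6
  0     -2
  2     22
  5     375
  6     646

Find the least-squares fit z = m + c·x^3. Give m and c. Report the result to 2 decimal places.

The normal system AᵀA·[m, c]ᵀ = Aᵀz is [[6, 340]; [340, 62410]]·[m, c]ᵀ = [1008, 186809]ᵀ.
Δ = 6·62410 − 340² = 258860.
m = (1008·62410 − 340·186809)/258860 = -4327/1849; c = (6·186809 − 340·1008)/258860 = 55581/18490.

m = -2.34, c = 3.01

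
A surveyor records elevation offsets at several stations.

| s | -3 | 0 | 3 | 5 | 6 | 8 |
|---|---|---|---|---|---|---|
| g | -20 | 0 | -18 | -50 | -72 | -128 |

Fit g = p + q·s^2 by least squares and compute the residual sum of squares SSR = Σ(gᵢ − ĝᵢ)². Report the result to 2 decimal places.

SSR = 3.02

Forming XᵀX = [[6, 143]; [143, 6179]] and Xᵀg = [-288, -12376]ᵀ gives XᵀX·[p, q]ᵀ = Xᵀg.
Eliminating q: 6179·(row 1) − 143·(row 2) gives 16625·p = 6179·(-288) − 143·(-12376) = -9784, so p = -9784/16625.
Then q = ((-12376) − 143·(-9784/16625))/6179 = -33072/16625.
Residuals: -25068/16625, 9784/16625, 8182/16625, 762/2375, 3376/16625, -1608/16625; SSR = 50136/16625.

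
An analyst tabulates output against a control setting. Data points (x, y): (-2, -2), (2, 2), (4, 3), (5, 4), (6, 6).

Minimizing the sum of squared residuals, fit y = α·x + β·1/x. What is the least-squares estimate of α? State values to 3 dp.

α = 0.880

From the data, Σx·x = 85, Σx·1/x = 5, Σ1/x·1/x = 2269/3600.
For Aᵀy: Σx·y = 76, Σ1/x·y = 91/20.
Normal equations: [[85, 5]; [5, 2269/3600]]·[α, β]ᵀ = [76, 91/20]ᵀ.
Eliminating β: (2269/3600)·(row 1) − 5·(row 2) gives (20573/720)·α = (2269/3600)·76 − 5·(91/20) = 5659/225, so α = 90544/102865.
Then β = ((91/20) − 5·(90544/102865))/(2269/3600) = 4860/20573.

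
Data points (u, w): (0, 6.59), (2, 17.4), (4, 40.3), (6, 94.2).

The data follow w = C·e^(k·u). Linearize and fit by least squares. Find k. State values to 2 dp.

k = 0.44

Linearized form: ln w = k·u + ln C. From the 4 transformed points,
Over the data: Σu = 12.0000, Σ(u)² = 56.0000, Σln w = 12.9838, Σu·ln w = 47.7709.
Normal system: [[56.0000, 12.0000]; [12.0000, 4]]·[k, ln C]ᵀ = [47.7709, 12.9838]ᵀ.
Slope k = (n·Σu·ln w − Σu·Σln w)/(n·Σ(u)² − (Σu)²) = (4·47.7709 − 12.0000·12.9838)/80.0000 = 0.44097; ln C = (Σln w − k·Σu)/n = 1.92303.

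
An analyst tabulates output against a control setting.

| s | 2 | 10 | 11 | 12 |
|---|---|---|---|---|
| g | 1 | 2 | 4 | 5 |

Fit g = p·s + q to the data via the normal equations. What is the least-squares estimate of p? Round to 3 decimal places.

p = 0.335

Forming AᵀA = [[369, 35]; [35, 4]] and Aᵀg = [126, 12]ᵀ gives AᵀA·[p, q]ᵀ = Aᵀg.
Eliminating q: 4·(row 1) − 35·(row 2) gives 251·p = 4·126 − 35·12 = 84, so p = 84/251.
Then q = (12 − 35·(84/251))/4 = 18/251.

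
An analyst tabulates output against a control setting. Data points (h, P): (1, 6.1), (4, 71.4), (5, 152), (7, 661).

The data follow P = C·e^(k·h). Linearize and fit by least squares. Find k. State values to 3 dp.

k = 0.783

Taking logs, ln P = k·h + ln C, so regress ln P on h.
Σh = 17.0000, Σ(h)² = 91.0000, Σln P = 17.5942, Σh·ln P = 89.4572.
Normal system: [[91.0000, 17.0000]; [17.0000, 4]]·[k, ln C]ᵀ = [89.4572, 17.5942]ᵀ.
Solving (det = 75.0000): k = 0.78303, ln C = 1.07070.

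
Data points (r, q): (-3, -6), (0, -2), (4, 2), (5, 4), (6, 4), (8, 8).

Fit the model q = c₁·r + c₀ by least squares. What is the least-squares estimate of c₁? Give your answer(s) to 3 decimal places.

The normal system MᵀM·[c₁, c₀]ᵀ = Mᵀq is [[150, 20]; [20, 6]]·[c₁, c₀]ᵀ = [134, 10]ᵀ.
det = 150·6 − 20² = 500.
c₁ = (134·6 − 20·10)/500 = 151/125; c₀ = (150·10 − 20·134)/500 = -59/25.

c₁ = 1.208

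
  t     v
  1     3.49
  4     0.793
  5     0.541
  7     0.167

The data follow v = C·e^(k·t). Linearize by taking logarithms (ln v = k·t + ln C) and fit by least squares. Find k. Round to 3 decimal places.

With ln vᵢ as the transformed response and tᵢ as the regressor:
Sums: Σt = 17.0000, Σ(t)² = 91.0000, Σln v = -1.3861, Σt·ln v = -15.2778.
Normal system: [[91.0000, 17.0000]; [17.0000, 4]]·[k, ln C]ᵀ = [-15.2778, -1.3861]ᵀ.
Δ = 91.0000·4 − (17.0000)² = 75.0000; k = (-15.2778·4 − 17.0000·-1.3861)/75.0000 = -0.50063, ln C = (91.0000·-1.3861 − 17.0000·-15.2778)/75.0000 = 1.78114.

k = -0.501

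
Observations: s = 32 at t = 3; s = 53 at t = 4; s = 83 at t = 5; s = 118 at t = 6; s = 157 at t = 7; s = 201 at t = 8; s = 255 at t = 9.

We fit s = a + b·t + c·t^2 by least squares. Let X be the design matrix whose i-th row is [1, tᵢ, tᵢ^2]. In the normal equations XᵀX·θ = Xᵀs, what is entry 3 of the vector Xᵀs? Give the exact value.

48671

Entry 3 ↔ basis t^2, so (Xᵀs)_{3} = Σᵢ (t^2)·sᵢ = (9)·(32) + (16)·(53) + (25)·(83) + (36)·(118) + (49)·(157) + (64)·(201) + (81)·(255) = 48671.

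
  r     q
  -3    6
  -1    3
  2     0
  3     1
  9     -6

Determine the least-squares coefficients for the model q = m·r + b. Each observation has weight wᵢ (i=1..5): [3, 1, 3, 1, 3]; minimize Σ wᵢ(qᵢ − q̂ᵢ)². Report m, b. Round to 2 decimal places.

Compute the Gram sums: Σwᵢ·r·r = 292, Σwᵢ·r = 26, Σwᵢ·1 = 11.
Right-hand side: Σwᵢ·r·q = -216, Σwᵢ·q = 4.
Determinant 292·11 − 26² = 2536.
m = ((-216)·11 − 26·4)/2536 = -310/317; b = (292·4 − 26·(-216))/2536 = 848/317.

m = -0.98, b = 2.68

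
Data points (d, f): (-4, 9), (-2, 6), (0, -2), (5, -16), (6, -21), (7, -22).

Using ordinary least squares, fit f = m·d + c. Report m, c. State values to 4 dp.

Sums needed: Σd·d = 130, Σd = 12, Σ1 = 6.
Moment sums: Σd·f = -408, Σf = -46.
So AᵀA·[m, c]ᵀ = Aᵀf: [[130, 12]; [12, 6]]·[m, c]ᵀ = [-408, -46]ᵀ.
Determinant 130·6 − 12² = 636.
m = ((-408)·6 − 12·(-46))/636 = -158/53; c = (130·(-46) − 12·(-408))/636 = -271/159.

m = -2.9811, c = -1.7044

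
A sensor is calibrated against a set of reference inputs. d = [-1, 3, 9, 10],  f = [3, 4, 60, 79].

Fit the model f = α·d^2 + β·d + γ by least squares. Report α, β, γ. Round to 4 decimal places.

AᵀA·[α, β, γ]ᵀ = Aᵀf reads: 16643·α + 1755·β + 191·γ = 12799;  1755·α + 191·β + 21·γ = 1339;  191·α + 21·β + 4·γ = 146.
(Σd^2·d^2 = 16643, Σd^2·d = 1755, Σd^2 = 191, Σd·d = 191, Σd = 21, Σ1 = 4, Σd^2·f = 12799, Σd·f = 1339, Σf = 146.)
Row-reducing yields α = 4695/4892, β = -153925/83164, γ = 16213/41582.

α = 0.9597, β = -1.8509, γ = 0.3899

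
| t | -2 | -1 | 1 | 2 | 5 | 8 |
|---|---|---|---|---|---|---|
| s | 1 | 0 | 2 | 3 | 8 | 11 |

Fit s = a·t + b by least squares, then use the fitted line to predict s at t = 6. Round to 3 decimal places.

Entries of AᵀA: Σt·t = 99, Σt = 13, Σ1 = 6.
Right-hand side: Σt·s = 134, Σs = 25.
So AᵀA·[a, b]ᵀ = Aᵀs: [[99, 13]; [13, 6]]·[a, b]ᵀ = [134, 25]ᵀ.
Determinant 99·6 − 13² = 425.
a = (134·6 − 13·25)/425 = 479/425; b = (99·25 − 13·134)/425 = 733/425.
At t = 6: ŝ = (479/425)·(6) + (733/425)·(1) = 3607/425.

ŝ = 8.487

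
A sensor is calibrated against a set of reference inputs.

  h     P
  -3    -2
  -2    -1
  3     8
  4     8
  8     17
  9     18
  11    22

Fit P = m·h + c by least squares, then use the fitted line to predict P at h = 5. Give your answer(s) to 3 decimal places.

Setting ∂/∂m … = 0 gives: 304·m + 30·c = 604;  30·m + 7·c = 70.
(Σh·h = 304, Σh = 30, Σ1 = 7, Σh·P = 604, ΣP = 70.)
Determinant 304·7 − 30² = 1228.
m = (604·7 − 30·70)/1228 = 532/307; c = (304·70 − 30·604)/1228 = 790/307.
At h = 5: P̂ = (532/307)·(5) + (790/307)·(1) = 3450/307.

P̂ = 11.238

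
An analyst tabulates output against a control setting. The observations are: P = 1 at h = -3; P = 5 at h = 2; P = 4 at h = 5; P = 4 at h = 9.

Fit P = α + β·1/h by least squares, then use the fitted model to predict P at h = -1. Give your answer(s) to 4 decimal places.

The normal system AᵀA·[α, β]ᵀ = AᵀP is [[4, 43/90]; [43/90, 3349/8100]]·[α, β]ᵀ = [14, 307/90]ᵀ.
Δ = 4·(3349/8100) − (43/90)² = 1283/900.
α = (14·(3349/8100) − (43/90)·(307/90))/(1283/900) = 33685/11547; β = (4·(307/90) − (43/90)·14)/(1283/900) = 6260/1283.
At h = -1: P̂ = (33685/11547)·(1) + (6260/1283)·(-1) = -22655/11547.

P̂ = -1.9620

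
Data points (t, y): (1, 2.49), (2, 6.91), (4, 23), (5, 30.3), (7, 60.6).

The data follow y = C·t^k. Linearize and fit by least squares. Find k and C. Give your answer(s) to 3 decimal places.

With ln yᵢ as the transformed response and ln tᵢ as the regressor:
Σln t = 5.6348, Σ(ln t)² = 8.7791, Σln y = 13.4962, Σln t·ln y = 19.1632.
Normal system: [[8.7791, 5.6348]; [5.6348, 5]]·[k, ln C]ᵀ = [19.1632, 13.4962]ᵀ.
Solving (det = 12.1448): k = 1.62767, ln C = 0.86492, so C = exp(0.86492) = 2.37482.

k = 1.628, C = 2.375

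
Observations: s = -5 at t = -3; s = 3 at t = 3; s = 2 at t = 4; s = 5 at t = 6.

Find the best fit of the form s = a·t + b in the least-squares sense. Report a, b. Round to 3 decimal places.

The normal equations are: 70·a + 10·b = 62;  10·a + 4·b = 5.
Determinant 70·4 − 10² = 180.
a = (62·4 − 10·5)/180 = 11/10; b = (70·5 − 10·62)/180 = -3/2.

a = 1.100, b = -1.500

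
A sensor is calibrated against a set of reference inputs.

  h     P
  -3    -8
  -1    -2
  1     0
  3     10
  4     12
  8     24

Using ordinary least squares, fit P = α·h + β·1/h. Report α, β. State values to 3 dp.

The normal equations are: 100·α + 6·β = 296;  6·α + (1325/576)·β = 14.
(Σh·h = 100, Σh·1/h = 6, Σ1/h·1/h = 1325/576, Σh·P = 296, Σ1/h·P = 14.)
Determinant 100·(1325/576) − 6² = 27941/144.
α = (296·(1325/576) − 6·14)/(27941/144) = 85954/27941; β = (100·14 − 6·296)/(27941/144) = -54144/27941.

α = 3.076, β = -1.938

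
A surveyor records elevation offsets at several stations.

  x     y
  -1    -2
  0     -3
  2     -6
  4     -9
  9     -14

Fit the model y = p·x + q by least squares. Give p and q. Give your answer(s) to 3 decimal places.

With design matrix M, MᵀM = [[102, 14]; [14, 5]] and Mᵀy = [-172, -34]ᵀ.
Determinant 102·5 − 14² = 314.
p = ((-172)·5 − 14·(-34))/314 = -192/157; q = (102·(-34) − 14·(-172))/314 = -530/157.

p = -1.223, q = -3.376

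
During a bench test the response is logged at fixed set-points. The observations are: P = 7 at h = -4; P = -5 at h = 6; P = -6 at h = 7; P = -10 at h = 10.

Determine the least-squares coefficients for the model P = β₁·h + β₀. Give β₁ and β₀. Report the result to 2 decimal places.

Entries of AᵀA: Σh·h = 201, Σh = 19, Σ1 = 4.
Moment sums: Σh·P = -200, ΣP = -14.
So AᵀA·[β₁, β₀]ᵀ = AᵀP: [[201, 19]; [19, 4]]·[β₁, β₀]ᵀ = [-200, -14]ᵀ.
Eliminating β₀: 4·(row 1) − 19·(row 2) gives 443·β₁ = 4·(-200) − 19·(-14) = -534, so β₁ = -534/443.
Then β₀ = ((-14) − 19·(-534/443))/4 = 986/443.

β₁ = -1.21, β₀ = 2.23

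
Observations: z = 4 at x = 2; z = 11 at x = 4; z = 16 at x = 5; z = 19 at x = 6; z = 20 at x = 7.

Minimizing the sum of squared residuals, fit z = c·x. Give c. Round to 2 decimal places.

Entries of AᵀA: Σx·x = 130.
For Aᵀz: Σx·z = 386.
Normal equations: [[130]]·[c]ᵀ = [386]ᵀ.
c = 386/130 = 2.96923.

c = 2.97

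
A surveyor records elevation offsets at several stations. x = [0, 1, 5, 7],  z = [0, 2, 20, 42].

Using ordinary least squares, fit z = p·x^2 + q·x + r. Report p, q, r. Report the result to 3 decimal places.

p = 0.936, q = -0.700, r = 0.717

Setting ∂/∂p … = 0 gives: 3027·p + 469·q + 75·r = 2560;  469·p + 75·q + 13·r = 396;  75·p + 13·q + 4·r = 64.
Inverting the 3×3 Gram matrix, [p, q, r]ᵀ = [2193/2342, -1639/2342, 840/1171]ᵀ.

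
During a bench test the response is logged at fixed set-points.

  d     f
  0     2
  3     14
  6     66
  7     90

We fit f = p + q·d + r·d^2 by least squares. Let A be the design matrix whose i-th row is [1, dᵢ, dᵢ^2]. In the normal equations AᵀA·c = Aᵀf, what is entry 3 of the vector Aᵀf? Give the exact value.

Entry 3 ↔ basis d^2, so (Aᵀf)_{3} = Σᵢ (d^2)·fᵢ = (0)·(2) + (9)·(14) + (36)·(66) + (49)·(90) = 6912.

6912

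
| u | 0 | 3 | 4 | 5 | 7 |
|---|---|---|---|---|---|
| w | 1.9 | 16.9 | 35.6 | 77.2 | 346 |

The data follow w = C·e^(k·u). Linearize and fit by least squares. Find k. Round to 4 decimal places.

With ln wᵢ as the transformed response and uᵢ as the regressor:
Σu = 19.0000, Σ(u)² = 99.0000, Σln w = 17.2344, Σu·ln w = 85.4284.
Equations: 99.0000·k + 19.0000·ln C = 85.4284;  19.0000·k + 5·ln C = 17.2344.
Slope k = (n·Σu·ln w − Σu·Σln w)/(n·Σ(u)² − (Σu)²) = (5·85.4284 − 19.0000·17.2344)/134.0000 = 0.74395; ln C = (Σln w − k·Σu)/n = 0.61986.

k = 0.7439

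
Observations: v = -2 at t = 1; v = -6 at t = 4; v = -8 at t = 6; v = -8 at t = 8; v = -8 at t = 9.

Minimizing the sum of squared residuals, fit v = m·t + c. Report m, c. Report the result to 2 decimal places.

Compute the Gram sums: Σt·t = 198, Σt = 28, Σ1 = 5.
Right-hand side: Σt·v = -210, Σv = -32.
MᵀM·[m, c]ᵀ = Mᵀv becomes [[198, 28]; [28, 5]]·[m, c]ᵀ = [-210, -32]ᵀ.
Eliminating c: 5·(row 1) − 28·(row 2) gives 206·m = 5·(-210) − 28·(-32) = -154, so m = -77/103.
Then c = ((-32) − 28·(-77/103))/5 = -228/103.

m = -0.75, c = -2.21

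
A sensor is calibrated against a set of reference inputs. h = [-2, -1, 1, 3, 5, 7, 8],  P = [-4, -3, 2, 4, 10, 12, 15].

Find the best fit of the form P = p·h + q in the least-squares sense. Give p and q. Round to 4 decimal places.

p = 1.9000, q = -0.5571

The normal system XᵀX·[p, q]ᵀ = XᵀP is [[153, 21]; [21, 7]]·[p, q]ᵀ = [279, 36]ᵀ.
Eliminating q: 7·(row 1) − 21·(row 2) gives 630·p = 7·279 − 21·36 = 1197, so p = 19/10.
Then q = (36 − 21·(19/10))/7 = -39/70.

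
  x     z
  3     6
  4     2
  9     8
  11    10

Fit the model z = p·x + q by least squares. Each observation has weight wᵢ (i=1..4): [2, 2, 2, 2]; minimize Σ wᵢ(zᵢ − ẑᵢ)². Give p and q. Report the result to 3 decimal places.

From the data, Σwᵢ·x·x = 454, Σwᵢ·x = 54, Σwᵢ·1 = 8.
Right-hand side: Σwᵢ·x·z = 416, Σwᵢ·z = 52.
Determinant 454·8 − 54² = 716.
p = (416·8 − 54·52)/716 = 130/179; q = (454·52 − 54·416)/716 = 286/179.

p = 0.726, q = 1.598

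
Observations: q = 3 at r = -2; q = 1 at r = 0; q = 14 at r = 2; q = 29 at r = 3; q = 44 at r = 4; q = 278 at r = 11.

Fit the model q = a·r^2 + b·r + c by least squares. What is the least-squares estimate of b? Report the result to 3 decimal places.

b = 2.890

With design matrix A, AᵀA = [[15010, 1422, 154]; [1422, 154, 18]; [154, 18, 6]] and Aᵀq = [34671, 3343, 369]ᵀ.
Inverting the 3×3 Gram matrix, [a, b, c]ᵀ = [14004/6905, 99787/34525, 53493/69050]ᵀ.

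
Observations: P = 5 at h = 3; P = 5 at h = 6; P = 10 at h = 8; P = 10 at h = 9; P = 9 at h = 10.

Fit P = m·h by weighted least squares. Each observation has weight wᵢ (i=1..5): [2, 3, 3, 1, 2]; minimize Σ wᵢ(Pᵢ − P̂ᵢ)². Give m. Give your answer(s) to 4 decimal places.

m = 1.0518

With design matrix M, MᵀWM = [[599]] and MᵀWP = [630]ᵀ.
m = 630/599 = 1.05175.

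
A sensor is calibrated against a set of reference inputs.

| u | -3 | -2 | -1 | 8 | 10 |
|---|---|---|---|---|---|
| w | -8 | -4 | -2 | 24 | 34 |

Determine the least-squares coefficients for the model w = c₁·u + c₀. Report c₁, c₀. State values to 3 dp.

With design matrix M, MᵀM = [[178, 12]; [12, 5]] and Mᵀw = [566, 44]ᵀ.
Δ = 178·5 − 12² = 746.
c₁ = (566·5 − 12·44)/746 = 1151/373; c₀ = (178·44 − 12·566)/746 = 520/373.

c₁ = 3.086, c₀ = 1.394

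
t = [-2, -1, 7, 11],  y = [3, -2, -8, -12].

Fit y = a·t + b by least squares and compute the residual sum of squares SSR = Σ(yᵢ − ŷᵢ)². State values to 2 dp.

SSR = 7.97

With design matrix M, MᵀM = [[175, 15]; [15, 4]] and Mᵀy = [-192, -19]ᵀ.
Eliminating b: 4·(row 1) − 15·(row 2) gives 475·a = 4·(-192) − 15·(-19) = -483, so a = -483/475.
Then b = ((-19) − 15·(-483/475))/4 = -89/95.
Residuals: 904/475, -52/25, 26/475, 58/475; SSR = 3784/475.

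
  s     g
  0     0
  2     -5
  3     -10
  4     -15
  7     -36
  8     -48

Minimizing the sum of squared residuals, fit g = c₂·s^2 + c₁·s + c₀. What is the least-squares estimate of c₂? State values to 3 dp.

AᵀA·[c₂, c₁, c₀]ᵀ = Aᵀg reads: 6850·c₂ + 954·c₁ + 142·c₀ = -5186;  954·c₂ + 142·c₁ + 24·c₀ = -736;  142·c₂ + 24·c₁ + 6·c₀ = -114.
Solving the 3×3 system (Gaussian elimination) gives c₂ = -4776/8635, c₁ = -12484/8635, c₀ = -1097/8635.

c₂ = -0.553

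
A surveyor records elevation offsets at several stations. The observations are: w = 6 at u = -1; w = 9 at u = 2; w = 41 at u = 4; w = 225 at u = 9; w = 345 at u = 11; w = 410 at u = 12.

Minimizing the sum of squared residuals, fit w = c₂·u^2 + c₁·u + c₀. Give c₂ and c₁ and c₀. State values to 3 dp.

Forming MᵀM = [[42211, 3859, 367]; [3859, 367, 37]; [367, 37, 6]] and Mᵀw = [119708, 10916, 1036]ᵀ gives MᵀM·[c₂, c₁, c₀]ᵀ = Mᵀw.
Inverting the 3×3 Gram matrix, [c₂, c₁, c₀]ᵀ = [149227/49264, -108813/49264, 24773/24632]ᵀ.

c₂ = 3.029, c₁ = -2.209, c₀ = 1.006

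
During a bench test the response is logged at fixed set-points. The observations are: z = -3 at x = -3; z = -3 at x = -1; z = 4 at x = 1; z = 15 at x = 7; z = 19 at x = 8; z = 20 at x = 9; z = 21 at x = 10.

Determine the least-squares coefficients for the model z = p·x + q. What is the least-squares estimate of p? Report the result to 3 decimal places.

Sums needed: Σx·x = 305, Σx = 31, Σ1 = 7.
Moment sums: Σx·z = 663, Σz = 73.
Normal equations: [[305, 31]; [31, 7]]·[p, q]ᵀ = [663, 73]ᵀ.
det = 305·7 − 31² = 1174.
p = (663·7 − 31·73)/1174 = 1189/587; q = (305·73 − 31·663)/1174 = 856/587.

p = 2.026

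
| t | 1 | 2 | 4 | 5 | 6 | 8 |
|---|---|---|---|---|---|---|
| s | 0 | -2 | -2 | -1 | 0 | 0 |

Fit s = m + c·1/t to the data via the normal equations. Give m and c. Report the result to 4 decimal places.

m = -0.9458, c = 0.3010

Setting ∂/∂m … = 0 gives: 6·m + (269/120)·c = -5;  (269/120)·m + (20101/14400)·c = -17/10.
Eliminating c: (20101/14400)·(row 1) − (269/120)·(row 2) gives (9649/2880)·m = (20101/14400)·(-5) − (269/120)·(-17/10) = -45629/14400, so m = -45629/48245.
Then c = ((-17/10) − (269/120)·(-45629/48245))/(20101/14400) = 2904/9649.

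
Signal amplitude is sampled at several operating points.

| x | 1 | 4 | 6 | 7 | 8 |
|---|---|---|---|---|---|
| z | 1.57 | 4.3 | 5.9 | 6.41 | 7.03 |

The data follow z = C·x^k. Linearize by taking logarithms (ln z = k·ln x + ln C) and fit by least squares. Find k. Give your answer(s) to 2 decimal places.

With ln zᵢ as the transformed response and ln xᵢ as the regressor:
Over the data: Σln x = 7.2034, Σ(ln x)² = 13.2429, Σln z = 7.4927, Σln x·ln z = 12.8729.
Normal system: [[13.2429, 7.2034]; [7.2034, 5]]·[k, ln C]ᵀ = [12.8729, 7.4927]ᵀ.
Δ = 13.2429·5 − (7.2034)² = 14.3252; k = (12.8729·5 − 7.2034·7.4927)/14.3252 = 0.72540, ln C = (13.2429·7.4927 − 7.2034·12.8729)/14.3252 = 0.45347.

k = 0.73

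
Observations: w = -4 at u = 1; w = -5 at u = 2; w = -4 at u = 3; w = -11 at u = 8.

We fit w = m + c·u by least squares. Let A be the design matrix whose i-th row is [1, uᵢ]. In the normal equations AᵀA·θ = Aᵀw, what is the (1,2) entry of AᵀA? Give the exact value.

14

Row 1 ↔ basis 1, column 2 ↔ basis u, so (AᵀA)_{1,2} = Σᵢ u = (1)·(1) + (1)·(2) + (1)·(3) + (1)·(8) = 14.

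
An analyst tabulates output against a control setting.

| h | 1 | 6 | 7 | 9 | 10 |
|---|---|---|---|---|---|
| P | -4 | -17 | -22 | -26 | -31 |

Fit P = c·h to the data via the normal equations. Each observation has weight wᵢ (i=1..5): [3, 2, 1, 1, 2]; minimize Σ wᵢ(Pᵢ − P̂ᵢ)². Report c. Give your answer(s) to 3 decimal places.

c = -3.022

Normal-equation sums: Σwᵢ·h·h = 405.
Moment sums: Σwᵢ·h·P = -1224.
Normal equations: [[405]]·[c]ᵀ = [-1224]ᵀ.
Hence c = -1224 / 405 ≈ -3.02222.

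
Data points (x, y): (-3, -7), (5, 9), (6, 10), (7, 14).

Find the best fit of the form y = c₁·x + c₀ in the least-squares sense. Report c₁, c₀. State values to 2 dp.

Sums needed: Σx·x = 119, Σx = 15, Σ1 = 4.
For Aᵀy: Σx·y = 224, Σy = 26.
Eliminating c₀: 4·(row 1) − 15·(row 2) gives 251·c₁ = 4·224 − 15·26 = 506, so c₁ = 506/251.
Then c₀ = (26 − 15·(506/251))/4 = -266/251.

c₁ = 2.02, c₀ = -1.06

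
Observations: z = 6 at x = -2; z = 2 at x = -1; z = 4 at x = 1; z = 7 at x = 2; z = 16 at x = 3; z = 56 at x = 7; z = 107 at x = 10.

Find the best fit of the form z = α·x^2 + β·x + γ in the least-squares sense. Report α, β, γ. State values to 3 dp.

Compute the Gram sums: Σx^2·x^2 = 12516, Σx^2·x = 1370, Σx^2 = 168, Σx·x = 168, Σx = 20, Σ1 = 7.
Right-hand side: Σx^2·z = 13646, Σx·z = 1514, Σz = 198.
Normal equations: [[12516, 1370, 168]; [1370, 168, 20]; [168, 20, 7]]·[α, β, γ]ᵀ = [13646, 1514, 198]ᵀ.
Solving the 3×3 system (Gaussian elimination) gives α = 248481/259721, β = 32399/37103, γ = 734870/259721.

α = 0.957, β = 0.873, γ = 2.829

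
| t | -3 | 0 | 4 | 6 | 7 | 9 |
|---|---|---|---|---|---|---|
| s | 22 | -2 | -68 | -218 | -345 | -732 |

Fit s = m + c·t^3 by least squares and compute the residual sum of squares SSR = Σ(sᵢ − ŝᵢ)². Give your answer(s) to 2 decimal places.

SSR = 7.26

Entries of MᵀM: Σ1 = 6, Σt^3 = 1325, Σt^3·t^3 = 700571.
Right-hand side: Σs = -1343, Σt^3·s = -703997.
Normal equations: [[6, 1325]; [1325, 700571]]·[m, c]ᵀ = [-1343, -703997]ᵀ.
Eliminating c: 700571·(row 1) − 1325·(row 2) gives 2447801·m = 700571·(-1343) − 1325·(-703997) = -8070828, so m = -8070828/2447801.
Then c = ((-703997) − 1325·(-8070828/2447801))/700571 = -2444507/2447801.
Residuals: -4079239/2447801, 3175226/2447801, -1931192/2447801, 2463722/2447801, 2045384/2447801, -1673901/2447801; SSR = 17774002/2447801.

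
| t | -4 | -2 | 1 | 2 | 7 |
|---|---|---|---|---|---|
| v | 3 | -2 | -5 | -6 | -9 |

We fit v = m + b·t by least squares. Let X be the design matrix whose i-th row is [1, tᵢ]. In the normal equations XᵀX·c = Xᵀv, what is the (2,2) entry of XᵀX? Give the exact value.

74

Row 2 ↔ basis t, column 2 ↔ basis t, so (XᵀX)_{2,2} = Σᵢ (t)·(t) = (-4)·(-4) + (-2)·(-2) + (1)·(1) + (2)·(2) + (7)·(7) = 74.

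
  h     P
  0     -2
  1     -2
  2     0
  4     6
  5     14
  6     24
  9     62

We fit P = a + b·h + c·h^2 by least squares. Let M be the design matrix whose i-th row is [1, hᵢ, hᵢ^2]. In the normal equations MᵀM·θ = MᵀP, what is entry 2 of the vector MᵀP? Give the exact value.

794

Entry 2 ↔ basis h, so (MᵀP)_{2} = Σᵢ (h)·Pᵢ = (0)·(-2) + (1)·(-2) + (2)·(0) + (4)·(6) + (5)·(14) + (6)·(24) + (9)·(62) = 794.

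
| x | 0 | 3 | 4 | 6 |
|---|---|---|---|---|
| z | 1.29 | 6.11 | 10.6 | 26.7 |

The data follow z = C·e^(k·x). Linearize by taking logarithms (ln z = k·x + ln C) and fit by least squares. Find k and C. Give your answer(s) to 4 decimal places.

k = 0.5079, C = 1.3189

With ln zᵢ as the transformed response and xᵢ as the regressor:
XᵀX = [[61.0000, 13.0000]; [13.0000, 4]], rhs = [34.5812, 7.7101]ᵀ  (here Σx = 13.0000, Σ(x)² = 61.0000, Σln z = 7.7101, Σx·ln z = 34.5812).
Δ = 61.0000·4 − (13.0000)² = 75.0000; k = (34.5812·4 − 13.0000·7.7101)/75.0000 = 0.50791, ln C = (61.0000·7.7101 − 13.0000·34.5812)/75.0000 = 0.27680, so C = exp(0.27680) = 1.31890.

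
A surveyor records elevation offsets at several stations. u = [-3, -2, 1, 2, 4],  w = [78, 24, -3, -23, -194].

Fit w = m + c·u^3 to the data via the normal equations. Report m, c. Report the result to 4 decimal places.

m = -0.7860, c = -3.0018

MᵀM·[m, c]ᵀ = Mᵀw reads: 5·m + 38·c = -118;  38·m + 4954·c = -14901.
(Σ1 = 5, Σu^3 = 38, Σu^3·u^3 = 4954, Σw = -118, Σu^3·w = -14901.)
det = 5·4954 − 38² = 23326.
m = ((-118)·4954 − 38·(-14901))/23326 = -9167/11663; c = (5·(-14901) − 38·(-118))/23326 = -70021/23326.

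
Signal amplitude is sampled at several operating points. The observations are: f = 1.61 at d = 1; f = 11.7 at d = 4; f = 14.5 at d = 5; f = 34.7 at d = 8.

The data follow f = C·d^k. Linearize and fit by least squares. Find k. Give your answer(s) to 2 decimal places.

Let Y = ln f. Fitting Y = k·ln d + ln C by least squares:
Σln d = 5.0752, Σ(ln d)² = 8.8362, Σln f = 9.1567, Σln d·ln f = 15.0888.
Equations: 8.8362·k + 5.0752·ln C = 15.0888;  5.0752·k + 4·ln C = 9.1567.
Slope k = (n·Σln d·ln f − Σln d·Σln f)/(n·Σ(ln d)² − (Σln d)²) = (4·15.0888 − 5.0752·9.1567)/9.5873 = 1.44810; ln C = (Σln f − k·Σln d)/n = 0.45184.

k = 1.45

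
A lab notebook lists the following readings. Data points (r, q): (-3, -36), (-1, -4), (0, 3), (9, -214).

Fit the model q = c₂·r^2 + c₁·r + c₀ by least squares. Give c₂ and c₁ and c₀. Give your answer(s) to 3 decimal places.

c₂ = -3.090, c₁ = 3.711, c₀ = 2.916

Setting ∂/∂c₂ … = 0 gives: 6643·c₂ + 701·c₁ + 91·c₀ = -17662;  701·c₂ + 91·c₁ + 5·c₀ = -1814;  91·c₂ + 5·c₁ + 4·c₀ = -251.
(Σr^2·r^2 = 6643, Σr^2·r = 701, Σr^2 = 91, Σr·r = 91, Σr = 5, Σ1 = 4, Σr^2·q = -17662, Σr·q = -1814, Σq = -251.)
Row-reducing yields c₂ = -43963/14226, c₁ = 52799/14226, c₀ = 6913/2371.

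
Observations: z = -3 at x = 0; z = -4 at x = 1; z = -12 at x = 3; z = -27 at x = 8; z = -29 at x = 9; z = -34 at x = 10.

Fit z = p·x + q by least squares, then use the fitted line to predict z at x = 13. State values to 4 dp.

Entries of AᵀA: Σx·x = 255, Σx = 31, Σ1 = 6.
And Σx·z = -857, Σz = -109.
Normal equations: [[255, 31]; [31, 6]]·[p, q]ᵀ = [-857, -109]ᵀ.
Eliminating q: 6·(row 1) − 31·(row 2) gives 569·p = 6·(-857) − 31·(-109) = -1763, so p = -1763/569.
Then q = ((-109) − 31·(-1763/569))/6 = -1228/569.
At x = 13: ẑ = (-1763/569)·(13) + (-1228/569)·(1) = -24147/569.

ẑ = -42.4376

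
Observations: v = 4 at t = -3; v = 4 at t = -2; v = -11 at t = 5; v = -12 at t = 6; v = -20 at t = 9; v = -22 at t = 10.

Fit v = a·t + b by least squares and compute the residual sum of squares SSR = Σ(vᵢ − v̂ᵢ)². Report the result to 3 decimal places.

Compute the Gram sums: Σt·t = 255, Σt = 25, Σ1 = 6.
For Xᵀv: Σt·v = -547, Σv = -57.
det = 255·6 − 25² = 905.
a = ((-547)·6 − 25·(-57))/905 = -1857/905; b = (255·(-57) − 25·(-547))/905 = -172/181.
Residuals: -1091/905, 766/905, 38/181, 1142/905, -527/905, -96/181; SSR = 4006/905.

SSR = 4.427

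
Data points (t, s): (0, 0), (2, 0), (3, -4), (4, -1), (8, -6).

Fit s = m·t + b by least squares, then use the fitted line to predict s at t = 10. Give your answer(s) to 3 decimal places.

ŝ = -7.188

Sums needed: Σt·t = 93, Σt = 17, Σ1 = 5.
For Aᵀs: Σt·s = -64, Σs = -11.
Normal equations: [[93, 17]; [17, 5]]·[m, b]ᵀ = [-64, -11]ᵀ.
det = 93·5 − 17² = 176.
m = ((-64)·5 − 17·(-11))/176 = -133/176; b = (93·(-11) − 17·(-64))/176 = 65/176.
At t = 10: ŝ = (-133/176)·(10) + (65/176)·(1) = -115/16.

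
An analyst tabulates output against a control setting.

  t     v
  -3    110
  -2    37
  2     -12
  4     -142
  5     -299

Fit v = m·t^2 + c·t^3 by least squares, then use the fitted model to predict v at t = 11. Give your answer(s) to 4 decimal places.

Normal-equation sums: Σt^2·t^2 = 994, Σt^2·t^3 = 3906, Σt^3·t^3 = 20578.
For Mᵀv: Σt^2·v = -8657, Σt^3·v = -49825.
So MᵀM·[m, c]ᵀ = Mᵀv: [[994, 3906]; [3906, 20578]]·[m, c]ᵀ = [-8657, -49825]ᵀ.
det = 994·20578 − 3906² = 5197696.
m = ((-8657)·20578 − 3906·(-49825))/5197696 = 128693/40607; c = (994·(-49825) − 3906·(-8657))/5197696 = -35071/11602.
At t = 11: v̂ = (128693/40607)·(121) + (-35071/11602)·(1331) = -295612801/81214.

v̂ = -3639.9242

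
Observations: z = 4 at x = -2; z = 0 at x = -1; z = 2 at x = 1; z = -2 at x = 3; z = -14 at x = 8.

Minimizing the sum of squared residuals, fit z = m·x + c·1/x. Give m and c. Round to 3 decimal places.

m = -1.736, c = 2.636

The normal system AᵀA·[m, c]ᵀ = Aᵀz is [[79, 5]; [5, 1369/576]]·[m, c]ᵀ = [-124, -29/12]ᵀ.
Determinant 79·(1369/576) − 5² = 93751/576.
m = ((-124)·(1369/576) − 5·(-29/12))/(93751/576) = -162796/93751; c = (79·(-29/12) − 5·(-124))/(93751/576) = 247152/93751.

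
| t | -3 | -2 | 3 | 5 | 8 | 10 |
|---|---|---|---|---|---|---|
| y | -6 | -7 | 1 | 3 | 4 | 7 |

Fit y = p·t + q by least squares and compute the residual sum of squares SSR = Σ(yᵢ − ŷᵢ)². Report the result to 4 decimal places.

Normal-equation sums: Σt·t = 211, Σt = 21, Σ1 = 6.
Right-hand side: Σt·y = 152, Σy = 2.
Normal equations: [[211, 21]; [21, 6]]·[p, q]ᵀ = [152, 2]ᵀ.
det = 211·6 − 21² = 825.
p = (152·6 − 21·2)/825 = 58/55; q = (211·2 − 21·152)/825 = -554/165.
Residuals: 86/165, -23/15, 197/165, 179/165, -178/165, -31/165; SSR = 212/33.

SSR = 6.4242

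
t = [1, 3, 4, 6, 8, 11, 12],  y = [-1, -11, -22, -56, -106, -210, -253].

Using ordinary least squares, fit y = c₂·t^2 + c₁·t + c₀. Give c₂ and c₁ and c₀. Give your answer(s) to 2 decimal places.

c₂ = -1.98, c₁ = 2.85, c₀ = -1.80

Setting ∂/∂c₂ … = 0 gives: 41107·c₂ + 3879·c₁ + 391·c₀ = -71094;  3879·c₂ + 391·c₁ + 45·c₀ = -6652;  391·c₂ + 45·c₁ + 7·c₀ = -659.
Row-reducing yields c₂ = -661139/333618, c₁ = 317425/111206, c₀ = -300092/166809.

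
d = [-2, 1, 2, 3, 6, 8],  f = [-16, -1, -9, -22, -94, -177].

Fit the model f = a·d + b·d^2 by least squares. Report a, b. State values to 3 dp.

Normal-equation sums: Σd·d = 118, Σd·d^2 = 756, Σd^2·d^2 = 5506.
Moment sums: Σd·f = -2033, Σd^2·f = -15011.
XᵀX·[a, b]ᵀ = Xᵀf becomes [[118, 756]; [756, 5506]]·[a, b]ᵀ = [-2033, -15011]ᵀ.
Determinant 118·5506 − 756² = 78172.
a = ((-2033)·5506 − 756·(-15011))/78172 = 77309/39086; b = (118·(-15011) − 756·(-2033))/78172 = -117175/39086.

a = 1.978, b = -2.998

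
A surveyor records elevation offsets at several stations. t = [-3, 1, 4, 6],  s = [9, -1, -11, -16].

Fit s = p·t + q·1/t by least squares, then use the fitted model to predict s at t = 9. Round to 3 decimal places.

ŝ = -25.095

MᵀM·[p, q]ᵀ = Mᵀs reads: 62·p + 4·q = -168;  4·p + (173/144)·q = -113/12.
det = 62·(173/144) − 4² = 4211/72.
p = ((-168)·(173/144) − 4·(-113/12))/(4211/72) = -11820/4211; q = (62·(-113/12) − 4·(-168))/(4211/72) = 6348/4211.
At t = 9: ŝ = (-11820/4211)·(9) + (6348/4211)·(1/9) = -317024/12633.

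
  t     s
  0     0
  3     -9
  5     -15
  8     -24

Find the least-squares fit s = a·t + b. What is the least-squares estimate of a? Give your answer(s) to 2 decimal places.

Setting ∂/∂a … = 0 gives: 98·a + 16·b = -294;  16·a + 4·b = -48.
Δ = 98·4 − 16² = 136.
a = ((-294)·4 − 16·(-48))/136 = -3; b = (98·(-48) − 16·(-294))/136 = 0.

a = -3.00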